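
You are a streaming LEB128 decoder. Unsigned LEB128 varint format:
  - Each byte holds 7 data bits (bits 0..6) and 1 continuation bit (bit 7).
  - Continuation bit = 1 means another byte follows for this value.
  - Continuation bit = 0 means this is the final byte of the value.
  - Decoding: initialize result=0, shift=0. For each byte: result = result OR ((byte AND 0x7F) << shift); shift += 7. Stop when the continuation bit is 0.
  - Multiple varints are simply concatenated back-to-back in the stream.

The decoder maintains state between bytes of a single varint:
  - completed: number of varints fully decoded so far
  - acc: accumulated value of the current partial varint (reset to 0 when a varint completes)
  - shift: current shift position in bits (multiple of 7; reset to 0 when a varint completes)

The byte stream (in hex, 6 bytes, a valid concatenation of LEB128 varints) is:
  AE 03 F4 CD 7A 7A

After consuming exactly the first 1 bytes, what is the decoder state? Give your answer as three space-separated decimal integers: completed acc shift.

Answer: 0 46 7

Derivation:
byte[0]=0xAE cont=1 payload=0x2E: acc |= 46<<0 -> completed=0 acc=46 shift=7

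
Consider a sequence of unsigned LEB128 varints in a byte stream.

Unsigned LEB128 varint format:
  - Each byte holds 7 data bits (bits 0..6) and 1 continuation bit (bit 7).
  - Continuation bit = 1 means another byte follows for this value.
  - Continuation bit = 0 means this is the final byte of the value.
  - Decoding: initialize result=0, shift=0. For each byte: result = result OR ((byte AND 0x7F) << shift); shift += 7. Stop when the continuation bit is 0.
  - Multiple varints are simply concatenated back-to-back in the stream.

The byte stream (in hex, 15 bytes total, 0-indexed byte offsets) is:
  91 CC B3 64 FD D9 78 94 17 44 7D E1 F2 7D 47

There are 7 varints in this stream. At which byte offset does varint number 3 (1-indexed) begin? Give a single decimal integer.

Answer: 7

Derivation:
  byte[0]=0x91 cont=1 payload=0x11=17: acc |= 17<<0 -> acc=17 shift=7
  byte[1]=0xCC cont=1 payload=0x4C=76: acc |= 76<<7 -> acc=9745 shift=14
  byte[2]=0xB3 cont=1 payload=0x33=51: acc |= 51<<14 -> acc=845329 shift=21
  byte[3]=0x64 cont=0 payload=0x64=100: acc |= 100<<21 -> acc=210560529 shift=28 [end]
Varint 1: bytes[0:4] = 91 CC B3 64 -> value 210560529 (4 byte(s))
  byte[4]=0xFD cont=1 payload=0x7D=125: acc |= 125<<0 -> acc=125 shift=7
  byte[5]=0xD9 cont=1 payload=0x59=89: acc |= 89<<7 -> acc=11517 shift=14
  byte[6]=0x78 cont=0 payload=0x78=120: acc |= 120<<14 -> acc=1977597 shift=21 [end]
Varint 2: bytes[4:7] = FD D9 78 -> value 1977597 (3 byte(s))
  byte[7]=0x94 cont=1 payload=0x14=20: acc |= 20<<0 -> acc=20 shift=7
  byte[8]=0x17 cont=0 payload=0x17=23: acc |= 23<<7 -> acc=2964 shift=14 [end]
Varint 3: bytes[7:9] = 94 17 -> value 2964 (2 byte(s))
  byte[9]=0x44 cont=0 payload=0x44=68: acc |= 68<<0 -> acc=68 shift=7 [end]
Varint 4: bytes[9:10] = 44 -> value 68 (1 byte(s))
  byte[10]=0x7D cont=0 payload=0x7D=125: acc |= 125<<0 -> acc=125 shift=7 [end]
Varint 5: bytes[10:11] = 7D -> value 125 (1 byte(s))
  byte[11]=0xE1 cont=1 payload=0x61=97: acc |= 97<<0 -> acc=97 shift=7
  byte[12]=0xF2 cont=1 payload=0x72=114: acc |= 114<<7 -> acc=14689 shift=14
  byte[13]=0x7D cont=0 payload=0x7D=125: acc |= 125<<14 -> acc=2062689 shift=21 [end]
Varint 6: bytes[11:14] = E1 F2 7D -> value 2062689 (3 byte(s))
  byte[14]=0x47 cont=0 payload=0x47=71: acc |= 71<<0 -> acc=71 shift=7 [end]
Varint 7: bytes[14:15] = 47 -> value 71 (1 byte(s))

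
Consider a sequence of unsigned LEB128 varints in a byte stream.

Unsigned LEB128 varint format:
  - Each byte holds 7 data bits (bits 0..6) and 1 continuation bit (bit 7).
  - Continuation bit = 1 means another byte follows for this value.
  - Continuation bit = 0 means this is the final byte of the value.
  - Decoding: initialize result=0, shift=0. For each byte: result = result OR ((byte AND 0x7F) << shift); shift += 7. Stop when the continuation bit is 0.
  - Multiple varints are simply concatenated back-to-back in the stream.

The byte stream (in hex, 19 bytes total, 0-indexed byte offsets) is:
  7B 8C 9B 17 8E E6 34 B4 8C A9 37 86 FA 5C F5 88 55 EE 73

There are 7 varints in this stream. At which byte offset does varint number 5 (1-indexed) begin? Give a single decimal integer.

  byte[0]=0x7B cont=0 payload=0x7B=123: acc |= 123<<0 -> acc=123 shift=7 [end]
Varint 1: bytes[0:1] = 7B -> value 123 (1 byte(s))
  byte[1]=0x8C cont=1 payload=0x0C=12: acc |= 12<<0 -> acc=12 shift=7
  byte[2]=0x9B cont=1 payload=0x1B=27: acc |= 27<<7 -> acc=3468 shift=14
  byte[3]=0x17 cont=0 payload=0x17=23: acc |= 23<<14 -> acc=380300 shift=21 [end]
Varint 2: bytes[1:4] = 8C 9B 17 -> value 380300 (3 byte(s))
  byte[4]=0x8E cont=1 payload=0x0E=14: acc |= 14<<0 -> acc=14 shift=7
  byte[5]=0xE6 cont=1 payload=0x66=102: acc |= 102<<7 -> acc=13070 shift=14
  byte[6]=0x34 cont=0 payload=0x34=52: acc |= 52<<14 -> acc=865038 shift=21 [end]
Varint 3: bytes[4:7] = 8E E6 34 -> value 865038 (3 byte(s))
  byte[7]=0xB4 cont=1 payload=0x34=52: acc |= 52<<0 -> acc=52 shift=7
  byte[8]=0x8C cont=1 payload=0x0C=12: acc |= 12<<7 -> acc=1588 shift=14
  byte[9]=0xA9 cont=1 payload=0x29=41: acc |= 41<<14 -> acc=673332 shift=21
  byte[10]=0x37 cont=0 payload=0x37=55: acc |= 55<<21 -> acc=116016692 shift=28 [end]
Varint 4: bytes[7:11] = B4 8C A9 37 -> value 116016692 (4 byte(s))
  byte[11]=0x86 cont=1 payload=0x06=6: acc |= 6<<0 -> acc=6 shift=7
  byte[12]=0xFA cont=1 payload=0x7A=122: acc |= 122<<7 -> acc=15622 shift=14
  byte[13]=0x5C cont=0 payload=0x5C=92: acc |= 92<<14 -> acc=1522950 shift=21 [end]
Varint 5: bytes[11:14] = 86 FA 5C -> value 1522950 (3 byte(s))
  byte[14]=0xF5 cont=1 payload=0x75=117: acc |= 117<<0 -> acc=117 shift=7
  byte[15]=0x88 cont=1 payload=0x08=8: acc |= 8<<7 -> acc=1141 shift=14
  byte[16]=0x55 cont=0 payload=0x55=85: acc |= 85<<14 -> acc=1393781 shift=21 [end]
Varint 6: bytes[14:17] = F5 88 55 -> value 1393781 (3 byte(s))
  byte[17]=0xEE cont=1 payload=0x6E=110: acc |= 110<<0 -> acc=110 shift=7
  byte[18]=0x73 cont=0 payload=0x73=115: acc |= 115<<7 -> acc=14830 shift=14 [end]
Varint 7: bytes[17:19] = EE 73 -> value 14830 (2 byte(s))

Answer: 11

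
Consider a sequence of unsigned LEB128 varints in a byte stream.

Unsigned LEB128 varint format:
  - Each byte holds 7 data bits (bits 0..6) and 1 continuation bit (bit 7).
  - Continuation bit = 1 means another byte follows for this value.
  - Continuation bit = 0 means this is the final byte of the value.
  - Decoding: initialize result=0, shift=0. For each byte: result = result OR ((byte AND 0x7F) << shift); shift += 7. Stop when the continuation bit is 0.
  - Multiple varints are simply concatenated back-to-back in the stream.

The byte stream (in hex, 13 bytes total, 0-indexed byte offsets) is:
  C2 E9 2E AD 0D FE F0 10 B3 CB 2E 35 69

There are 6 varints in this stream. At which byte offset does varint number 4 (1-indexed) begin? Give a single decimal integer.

  byte[0]=0xC2 cont=1 payload=0x42=66: acc |= 66<<0 -> acc=66 shift=7
  byte[1]=0xE9 cont=1 payload=0x69=105: acc |= 105<<7 -> acc=13506 shift=14
  byte[2]=0x2E cont=0 payload=0x2E=46: acc |= 46<<14 -> acc=767170 shift=21 [end]
Varint 1: bytes[0:3] = C2 E9 2E -> value 767170 (3 byte(s))
  byte[3]=0xAD cont=1 payload=0x2D=45: acc |= 45<<0 -> acc=45 shift=7
  byte[4]=0x0D cont=0 payload=0x0D=13: acc |= 13<<7 -> acc=1709 shift=14 [end]
Varint 2: bytes[3:5] = AD 0D -> value 1709 (2 byte(s))
  byte[5]=0xFE cont=1 payload=0x7E=126: acc |= 126<<0 -> acc=126 shift=7
  byte[6]=0xF0 cont=1 payload=0x70=112: acc |= 112<<7 -> acc=14462 shift=14
  byte[7]=0x10 cont=0 payload=0x10=16: acc |= 16<<14 -> acc=276606 shift=21 [end]
Varint 3: bytes[5:8] = FE F0 10 -> value 276606 (3 byte(s))
  byte[8]=0xB3 cont=1 payload=0x33=51: acc |= 51<<0 -> acc=51 shift=7
  byte[9]=0xCB cont=1 payload=0x4B=75: acc |= 75<<7 -> acc=9651 shift=14
  byte[10]=0x2E cont=0 payload=0x2E=46: acc |= 46<<14 -> acc=763315 shift=21 [end]
Varint 4: bytes[8:11] = B3 CB 2E -> value 763315 (3 byte(s))
  byte[11]=0x35 cont=0 payload=0x35=53: acc |= 53<<0 -> acc=53 shift=7 [end]
Varint 5: bytes[11:12] = 35 -> value 53 (1 byte(s))
  byte[12]=0x69 cont=0 payload=0x69=105: acc |= 105<<0 -> acc=105 shift=7 [end]
Varint 6: bytes[12:13] = 69 -> value 105 (1 byte(s))

Answer: 8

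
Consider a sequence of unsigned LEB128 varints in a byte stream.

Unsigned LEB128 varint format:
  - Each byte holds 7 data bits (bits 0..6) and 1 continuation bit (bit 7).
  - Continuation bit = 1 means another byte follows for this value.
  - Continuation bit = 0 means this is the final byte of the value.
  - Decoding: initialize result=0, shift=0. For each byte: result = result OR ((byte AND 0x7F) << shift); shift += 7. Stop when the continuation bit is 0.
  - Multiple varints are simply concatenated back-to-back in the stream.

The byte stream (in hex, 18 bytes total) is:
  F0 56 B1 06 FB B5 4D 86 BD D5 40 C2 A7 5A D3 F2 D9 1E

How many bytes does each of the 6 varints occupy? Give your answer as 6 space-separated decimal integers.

Answer: 2 2 3 4 3 4

Derivation:
  byte[0]=0xF0 cont=1 payload=0x70=112: acc |= 112<<0 -> acc=112 shift=7
  byte[1]=0x56 cont=0 payload=0x56=86: acc |= 86<<7 -> acc=11120 shift=14 [end]
Varint 1: bytes[0:2] = F0 56 -> value 11120 (2 byte(s))
  byte[2]=0xB1 cont=1 payload=0x31=49: acc |= 49<<0 -> acc=49 shift=7
  byte[3]=0x06 cont=0 payload=0x06=6: acc |= 6<<7 -> acc=817 shift=14 [end]
Varint 2: bytes[2:4] = B1 06 -> value 817 (2 byte(s))
  byte[4]=0xFB cont=1 payload=0x7B=123: acc |= 123<<0 -> acc=123 shift=7
  byte[5]=0xB5 cont=1 payload=0x35=53: acc |= 53<<7 -> acc=6907 shift=14
  byte[6]=0x4D cont=0 payload=0x4D=77: acc |= 77<<14 -> acc=1268475 shift=21 [end]
Varint 3: bytes[4:7] = FB B5 4D -> value 1268475 (3 byte(s))
  byte[7]=0x86 cont=1 payload=0x06=6: acc |= 6<<0 -> acc=6 shift=7
  byte[8]=0xBD cont=1 payload=0x3D=61: acc |= 61<<7 -> acc=7814 shift=14
  byte[9]=0xD5 cont=1 payload=0x55=85: acc |= 85<<14 -> acc=1400454 shift=21
  byte[10]=0x40 cont=0 payload=0x40=64: acc |= 64<<21 -> acc=135618182 shift=28 [end]
Varint 4: bytes[7:11] = 86 BD D5 40 -> value 135618182 (4 byte(s))
  byte[11]=0xC2 cont=1 payload=0x42=66: acc |= 66<<0 -> acc=66 shift=7
  byte[12]=0xA7 cont=1 payload=0x27=39: acc |= 39<<7 -> acc=5058 shift=14
  byte[13]=0x5A cont=0 payload=0x5A=90: acc |= 90<<14 -> acc=1479618 shift=21 [end]
Varint 5: bytes[11:14] = C2 A7 5A -> value 1479618 (3 byte(s))
  byte[14]=0xD3 cont=1 payload=0x53=83: acc |= 83<<0 -> acc=83 shift=7
  byte[15]=0xF2 cont=1 payload=0x72=114: acc |= 114<<7 -> acc=14675 shift=14
  byte[16]=0xD9 cont=1 payload=0x59=89: acc |= 89<<14 -> acc=1472851 shift=21
  byte[17]=0x1E cont=0 payload=0x1E=30: acc |= 30<<21 -> acc=64387411 shift=28 [end]
Varint 6: bytes[14:18] = D3 F2 D9 1E -> value 64387411 (4 byte(s))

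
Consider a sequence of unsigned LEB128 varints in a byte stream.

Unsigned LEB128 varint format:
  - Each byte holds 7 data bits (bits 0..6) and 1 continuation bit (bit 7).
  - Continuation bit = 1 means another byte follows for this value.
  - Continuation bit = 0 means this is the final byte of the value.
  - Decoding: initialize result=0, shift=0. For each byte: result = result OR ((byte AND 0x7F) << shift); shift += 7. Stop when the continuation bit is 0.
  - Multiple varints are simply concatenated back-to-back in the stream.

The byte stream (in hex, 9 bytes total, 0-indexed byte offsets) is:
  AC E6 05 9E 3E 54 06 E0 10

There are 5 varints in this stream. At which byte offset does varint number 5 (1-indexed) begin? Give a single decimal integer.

  byte[0]=0xAC cont=1 payload=0x2C=44: acc |= 44<<0 -> acc=44 shift=7
  byte[1]=0xE6 cont=1 payload=0x66=102: acc |= 102<<7 -> acc=13100 shift=14
  byte[2]=0x05 cont=0 payload=0x05=5: acc |= 5<<14 -> acc=95020 shift=21 [end]
Varint 1: bytes[0:3] = AC E6 05 -> value 95020 (3 byte(s))
  byte[3]=0x9E cont=1 payload=0x1E=30: acc |= 30<<0 -> acc=30 shift=7
  byte[4]=0x3E cont=0 payload=0x3E=62: acc |= 62<<7 -> acc=7966 shift=14 [end]
Varint 2: bytes[3:5] = 9E 3E -> value 7966 (2 byte(s))
  byte[5]=0x54 cont=0 payload=0x54=84: acc |= 84<<0 -> acc=84 shift=7 [end]
Varint 3: bytes[5:6] = 54 -> value 84 (1 byte(s))
  byte[6]=0x06 cont=0 payload=0x06=6: acc |= 6<<0 -> acc=6 shift=7 [end]
Varint 4: bytes[6:7] = 06 -> value 6 (1 byte(s))
  byte[7]=0xE0 cont=1 payload=0x60=96: acc |= 96<<0 -> acc=96 shift=7
  byte[8]=0x10 cont=0 payload=0x10=16: acc |= 16<<7 -> acc=2144 shift=14 [end]
Varint 5: bytes[7:9] = E0 10 -> value 2144 (2 byte(s))

Answer: 7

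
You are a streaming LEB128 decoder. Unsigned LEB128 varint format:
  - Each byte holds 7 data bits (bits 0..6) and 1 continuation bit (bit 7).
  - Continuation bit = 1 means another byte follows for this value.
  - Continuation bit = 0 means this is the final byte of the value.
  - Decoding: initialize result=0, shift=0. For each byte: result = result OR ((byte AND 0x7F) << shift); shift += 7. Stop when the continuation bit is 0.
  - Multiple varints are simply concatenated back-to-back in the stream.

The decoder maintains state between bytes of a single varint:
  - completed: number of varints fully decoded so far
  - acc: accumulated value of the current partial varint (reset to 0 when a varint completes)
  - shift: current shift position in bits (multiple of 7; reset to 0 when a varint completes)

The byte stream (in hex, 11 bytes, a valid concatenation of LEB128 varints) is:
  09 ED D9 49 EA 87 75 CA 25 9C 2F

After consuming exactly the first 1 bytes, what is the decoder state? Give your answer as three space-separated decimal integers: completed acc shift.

byte[0]=0x09 cont=0 payload=0x09: varint #1 complete (value=9); reset -> completed=1 acc=0 shift=0

Answer: 1 0 0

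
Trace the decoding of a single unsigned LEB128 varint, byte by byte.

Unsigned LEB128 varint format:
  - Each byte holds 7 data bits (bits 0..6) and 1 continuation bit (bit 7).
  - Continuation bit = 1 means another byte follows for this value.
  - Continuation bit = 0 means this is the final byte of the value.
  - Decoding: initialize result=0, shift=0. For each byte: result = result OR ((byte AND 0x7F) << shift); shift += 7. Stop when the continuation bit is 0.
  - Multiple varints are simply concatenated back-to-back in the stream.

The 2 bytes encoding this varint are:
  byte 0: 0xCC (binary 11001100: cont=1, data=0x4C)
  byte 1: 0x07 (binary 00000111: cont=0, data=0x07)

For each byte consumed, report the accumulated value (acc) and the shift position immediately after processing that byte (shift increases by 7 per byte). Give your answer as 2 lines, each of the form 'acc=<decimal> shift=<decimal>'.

byte 0=0xCC: payload=0x4C=76, contrib = 76<<0 = 76; acc -> 76, shift -> 7
byte 1=0x07: payload=0x07=7, contrib = 7<<7 = 896; acc -> 972, shift -> 14

Answer: acc=76 shift=7
acc=972 shift=14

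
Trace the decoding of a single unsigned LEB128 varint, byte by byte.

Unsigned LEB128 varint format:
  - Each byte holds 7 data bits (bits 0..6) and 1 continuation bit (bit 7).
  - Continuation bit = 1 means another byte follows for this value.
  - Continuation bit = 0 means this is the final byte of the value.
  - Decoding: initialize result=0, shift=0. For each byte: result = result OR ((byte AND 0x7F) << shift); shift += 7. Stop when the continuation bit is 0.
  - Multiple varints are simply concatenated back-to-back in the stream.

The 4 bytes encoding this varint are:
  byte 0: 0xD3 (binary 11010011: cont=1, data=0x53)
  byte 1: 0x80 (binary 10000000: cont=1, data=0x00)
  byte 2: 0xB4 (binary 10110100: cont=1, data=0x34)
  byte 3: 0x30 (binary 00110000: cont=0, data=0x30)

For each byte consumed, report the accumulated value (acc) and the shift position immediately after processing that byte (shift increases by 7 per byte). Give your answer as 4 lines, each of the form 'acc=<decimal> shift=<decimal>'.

Answer: acc=83 shift=7
acc=83 shift=14
acc=852051 shift=21
acc=101515347 shift=28

Derivation:
byte 0=0xD3: payload=0x53=83, contrib = 83<<0 = 83; acc -> 83, shift -> 7
byte 1=0x80: payload=0x00=0, contrib = 0<<7 = 0; acc -> 83, shift -> 14
byte 2=0xB4: payload=0x34=52, contrib = 52<<14 = 851968; acc -> 852051, shift -> 21
byte 3=0x30: payload=0x30=48, contrib = 48<<21 = 100663296; acc -> 101515347, shift -> 28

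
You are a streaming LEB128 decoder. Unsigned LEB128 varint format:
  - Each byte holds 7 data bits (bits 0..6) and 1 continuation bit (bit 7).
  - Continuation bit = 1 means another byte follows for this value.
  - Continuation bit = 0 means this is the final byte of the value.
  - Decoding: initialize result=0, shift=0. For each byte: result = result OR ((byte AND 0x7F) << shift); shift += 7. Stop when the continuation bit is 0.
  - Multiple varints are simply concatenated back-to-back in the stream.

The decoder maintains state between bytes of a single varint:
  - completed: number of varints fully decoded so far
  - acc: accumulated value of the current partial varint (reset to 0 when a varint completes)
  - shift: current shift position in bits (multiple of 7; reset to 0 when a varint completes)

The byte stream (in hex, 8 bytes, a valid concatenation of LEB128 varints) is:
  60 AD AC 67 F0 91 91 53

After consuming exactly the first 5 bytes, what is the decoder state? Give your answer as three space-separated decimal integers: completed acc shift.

byte[0]=0x60 cont=0 payload=0x60: varint #1 complete (value=96); reset -> completed=1 acc=0 shift=0
byte[1]=0xAD cont=1 payload=0x2D: acc |= 45<<0 -> completed=1 acc=45 shift=7
byte[2]=0xAC cont=1 payload=0x2C: acc |= 44<<7 -> completed=1 acc=5677 shift=14
byte[3]=0x67 cont=0 payload=0x67: varint #2 complete (value=1693229); reset -> completed=2 acc=0 shift=0
byte[4]=0xF0 cont=1 payload=0x70: acc |= 112<<0 -> completed=2 acc=112 shift=7

Answer: 2 112 7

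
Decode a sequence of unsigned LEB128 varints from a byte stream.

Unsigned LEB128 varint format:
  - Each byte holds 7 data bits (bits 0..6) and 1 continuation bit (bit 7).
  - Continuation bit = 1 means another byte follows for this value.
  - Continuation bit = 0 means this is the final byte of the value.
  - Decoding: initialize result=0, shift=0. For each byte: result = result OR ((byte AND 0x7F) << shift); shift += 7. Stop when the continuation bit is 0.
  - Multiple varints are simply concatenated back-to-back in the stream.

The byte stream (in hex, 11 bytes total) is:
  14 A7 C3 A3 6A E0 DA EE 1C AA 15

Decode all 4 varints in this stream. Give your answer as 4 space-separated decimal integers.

  byte[0]=0x14 cont=0 payload=0x14=20: acc |= 20<<0 -> acc=20 shift=7 [end]
Varint 1: bytes[0:1] = 14 -> value 20 (1 byte(s))
  byte[1]=0xA7 cont=1 payload=0x27=39: acc |= 39<<0 -> acc=39 shift=7
  byte[2]=0xC3 cont=1 payload=0x43=67: acc |= 67<<7 -> acc=8615 shift=14
  byte[3]=0xA3 cont=1 payload=0x23=35: acc |= 35<<14 -> acc=582055 shift=21
  byte[4]=0x6A cont=0 payload=0x6A=106: acc |= 106<<21 -> acc=222880167 shift=28 [end]
Varint 2: bytes[1:5] = A7 C3 A3 6A -> value 222880167 (4 byte(s))
  byte[5]=0xE0 cont=1 payload=0x60=96: acc |= 96<<0 -> acc=96 shift=7
  byte[6]=0xDA cont=1 payload=0x5A=90: acc |= 90<<7 -> acc=11616 shift=14
  byte[7]=0xEE cont=1 payload=0x6E=110: acc |= 110<<14 -> acc=1813856 shift=21
  byte[8]=0x1C cont=0 payload=0x1C=28: acc |= 28<<21 -> acc=60534112 shift=28 [end]
Varint 3: bytes[5:9] = E0 DA EE 1C -> value 60534112 (4 byte(s))
  byte[9]=0xAA cont=1 payload=0x2A=42: acc |= 42<<0 -> acc=42 shift=7
  byte[10]=0x15 cont=0 payload=0x15=21: acc |= 21<<7 -> acc=2730 shift=14 [end]
Varint 4: bytes[9:11] = AA 15 -> value 2730 (2 byte(s))

Answer: 20 222880167 60534112 2730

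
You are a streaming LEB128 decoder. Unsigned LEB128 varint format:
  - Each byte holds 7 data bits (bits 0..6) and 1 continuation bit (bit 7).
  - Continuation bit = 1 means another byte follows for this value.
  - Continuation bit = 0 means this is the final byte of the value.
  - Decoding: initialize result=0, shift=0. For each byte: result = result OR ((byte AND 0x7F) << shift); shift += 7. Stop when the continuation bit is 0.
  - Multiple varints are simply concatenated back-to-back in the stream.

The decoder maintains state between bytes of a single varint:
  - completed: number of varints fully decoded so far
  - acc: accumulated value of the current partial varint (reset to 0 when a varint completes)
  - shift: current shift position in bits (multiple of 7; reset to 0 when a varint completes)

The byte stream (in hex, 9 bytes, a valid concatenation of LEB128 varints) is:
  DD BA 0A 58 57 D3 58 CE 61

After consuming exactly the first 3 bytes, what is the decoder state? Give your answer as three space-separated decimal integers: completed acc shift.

byte[0]=0xDD cont=1 payload=0x5D: acc |= 93<<0 -> completed=0 acc=93 shift=7
byte[1]=0xBA cont=1 payload=0x3A: acc |= 58<<7 -> completed=0 acc=7517 shift=14
byte[2]=0x0A cont=0 payload=0x0A: varint #1 complete (value=171357); reset -> completed=1 acc=0 shift=0

Answer: 1 0 0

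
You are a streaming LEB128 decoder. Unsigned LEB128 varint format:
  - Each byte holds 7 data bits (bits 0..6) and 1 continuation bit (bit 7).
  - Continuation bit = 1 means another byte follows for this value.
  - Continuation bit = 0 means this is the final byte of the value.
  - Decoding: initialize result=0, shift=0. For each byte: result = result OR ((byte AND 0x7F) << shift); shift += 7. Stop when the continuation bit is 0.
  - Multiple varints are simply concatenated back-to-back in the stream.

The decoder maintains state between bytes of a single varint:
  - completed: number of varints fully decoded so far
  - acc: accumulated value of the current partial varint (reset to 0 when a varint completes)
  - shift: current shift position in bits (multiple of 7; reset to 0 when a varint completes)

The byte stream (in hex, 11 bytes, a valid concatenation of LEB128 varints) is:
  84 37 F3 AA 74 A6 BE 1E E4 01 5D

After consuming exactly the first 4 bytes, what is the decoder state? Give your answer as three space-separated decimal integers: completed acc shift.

Answer: 1 5491 14

Derivation:
byte[0]=0x84 cont=1 payload=0x04: acc |= 4<<0 -> completed=0 acc=4 shift=7
byte[1]=0x37 cont=0 payload=0x37: varint #1 complete (value=7044); reset -> completed=1 acc=0 shift=0
byte[2]=0xF3 cont=1 payload=0x73: acc |= 115<<0 -> completed=1 acc=115 shift=7
byte[3]=0xAA cont=1 payload=0x2A: acc |= 42<<7 -> completed=1 acc=5491 shift=14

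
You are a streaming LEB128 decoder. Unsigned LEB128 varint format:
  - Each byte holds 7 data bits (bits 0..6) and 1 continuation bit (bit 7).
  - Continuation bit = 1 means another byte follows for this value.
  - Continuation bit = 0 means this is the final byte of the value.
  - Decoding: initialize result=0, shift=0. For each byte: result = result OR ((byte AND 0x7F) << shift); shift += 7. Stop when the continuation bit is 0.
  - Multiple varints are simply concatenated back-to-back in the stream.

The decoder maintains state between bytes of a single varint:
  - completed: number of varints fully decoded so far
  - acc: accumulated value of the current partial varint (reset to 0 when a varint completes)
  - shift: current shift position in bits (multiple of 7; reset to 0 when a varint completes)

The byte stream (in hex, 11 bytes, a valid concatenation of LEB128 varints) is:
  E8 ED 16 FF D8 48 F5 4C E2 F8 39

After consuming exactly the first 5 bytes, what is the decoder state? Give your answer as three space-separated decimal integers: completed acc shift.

Answer: 1 11391 14

Derivation:
byte[0]=0xE8 cont=1 payload=0x68: acc |= 104<<0 -> completed=0 acc=104 shift=7
byte[1]=0xED cont=1 payload=0x6D: acc |= 109<<7 -> completed=0 acc=14056 shift=14
byte[2]=0x16 cont=0 payload=0x16: varint #1 complete (value=374504); reset -> completed=1 acc=0 shift=0
byte[3]=0xFF cont=1 payload=0x7F: acc |= 127<<0 -> completed=1 acc=127 shift=7
byte[4]=0xD8 cont=1 payload=0x58: acc |= 88<<7 -> completed=1 acc=11391 shift=14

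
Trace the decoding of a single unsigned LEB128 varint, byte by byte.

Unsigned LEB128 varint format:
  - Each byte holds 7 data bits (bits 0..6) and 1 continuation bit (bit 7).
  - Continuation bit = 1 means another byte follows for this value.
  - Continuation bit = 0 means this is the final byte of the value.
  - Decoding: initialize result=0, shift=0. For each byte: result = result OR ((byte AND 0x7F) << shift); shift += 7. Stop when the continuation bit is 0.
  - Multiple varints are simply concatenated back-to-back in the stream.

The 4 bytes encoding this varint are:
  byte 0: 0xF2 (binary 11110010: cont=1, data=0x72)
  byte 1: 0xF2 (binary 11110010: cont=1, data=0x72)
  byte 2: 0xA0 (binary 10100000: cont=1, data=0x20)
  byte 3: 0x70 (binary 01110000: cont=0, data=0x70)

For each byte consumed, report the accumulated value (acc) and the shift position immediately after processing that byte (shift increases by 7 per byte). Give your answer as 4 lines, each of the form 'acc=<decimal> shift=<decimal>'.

byte 0=0xF2: payload=0x72=114, contrib = 114<<0 = 114; acc -> 114, shift -> 7
byte 1=0xF2: payload=0x72=114, contrib = 114<<7 = 14592; acc -> 14706, shift -> 14
byte 2=0xA0: payload=0x20=32, contrib = 32<<14 = 524288; acc -> 538994, shift -> 21
byte 3=0x70: payload=0x70=112, contrib = 112<<21 = 234881024; acc -> 235420018, shift -> 28

Answer: acc=114 shift=7
acc=14706 shift=14
acc=538994 shift=21
acc=235420018 shift=28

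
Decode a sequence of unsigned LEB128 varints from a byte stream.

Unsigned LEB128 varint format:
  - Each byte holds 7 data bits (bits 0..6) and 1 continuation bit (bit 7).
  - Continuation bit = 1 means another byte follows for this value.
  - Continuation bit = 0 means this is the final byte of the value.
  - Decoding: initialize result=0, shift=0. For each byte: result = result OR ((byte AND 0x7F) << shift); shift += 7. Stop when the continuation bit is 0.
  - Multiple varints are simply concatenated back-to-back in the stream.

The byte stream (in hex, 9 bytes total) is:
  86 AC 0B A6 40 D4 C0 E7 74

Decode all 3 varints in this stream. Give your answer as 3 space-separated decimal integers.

  byte[0]=0x86 cont=1 payload=0x06=6: acc |= 6<<0 -> acc=6 shift=7
  byte[1]=0xAC cont=1 payload=0x2C=44: acc |= 44<<7 -> acc=5638 shift=14
  byte[2]=0x0B cont=0 payload=0x0B=11: acc |= 11<<14 -> acc=185862 shift=21 [end]
Varint 1: bytes[0:3] = 86 AC 0B -> value 185862 (3 byte(s))
  byte[3]=0xA6 cont=1 payload=0x26=38: acc |= 38<<0 -> acc=38 shift=7
  byte[4]=0x40 cont=0 payload=0x40=64: acc |= 64<<7 -> acc=8230 shift=14 [end]
Varint 2: bytes[3:5] = A6 40 -> value 8230 (2 byte(s))
  byte[5]=0xD4 cont=1 payload=0x54=84: acc |= 84<<0 -> acc=84 shift=7
  byte[6]=0xC0 cont=1 payload=0x40=64: acc |= 64<<7 -> acc=8276 shift=14
  byte[7]=0xE7 cont=1 payload=0x67=103: acc |= 103<<14 -> acc=1695828 shift=21
  byte[8]=0x74 cont=0 payload=0x74=116: acc |= 116<<21 -> acc=244965460 shift=28 [end]
Varint 3: bytes[5:9] = D4 C0 E7 74 -> value 244965460 (4 byte(s))

Answer: 185862 8230 244965460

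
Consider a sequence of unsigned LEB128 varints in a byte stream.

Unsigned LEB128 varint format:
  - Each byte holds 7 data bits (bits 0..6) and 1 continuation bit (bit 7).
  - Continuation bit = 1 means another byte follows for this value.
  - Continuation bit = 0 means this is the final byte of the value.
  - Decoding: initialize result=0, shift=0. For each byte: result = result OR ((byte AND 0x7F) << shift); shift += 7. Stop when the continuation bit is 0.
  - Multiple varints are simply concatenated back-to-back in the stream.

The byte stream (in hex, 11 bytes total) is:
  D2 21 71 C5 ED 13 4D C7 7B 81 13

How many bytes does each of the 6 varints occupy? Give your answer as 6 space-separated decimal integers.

Answer: 2 1 3 1 2 2

Derivation:
  byte[0]=0xD2 cont=1 payload=0x52=82: acc |= 82<<0 -> acc=82 shift=7
  byte[1]=0x21 cont=0 payload=0x21=33: acc |= 33<<7 -> acc=4306 shift=14 [end]
Varint 1: bytes[0:2] = D2 21 -> value 4306 (2 byte(s))
  byte[2]=0x71 cont=0 payload=0x71=113: acc |= 113<<0 -> acc=113 shift=7 [end]
Varint 2: bytes[2:3] = 71 -> value 113 (1 byte(s))
  byte[3]=0xC5 cont=1 payload=0x45=69: acc |= 69<<0 -> acc=69 shift=7
  byte[4]=0xED cont=1 payload=0x6D=109: acc |= 109<<7 -> acc=14021 shift=14
  byte[5]=0x13 cont=0 payload=0x13=19: acc |= 19<<14 -> acc=325317 shift=21 [end]
Varint 3: bytes[3:6] = C5 ED 13 -> value 325317 (3 byte(s))
  byte[6]=0x4D cont=0 payload=0x4D=77: acc |= 77<<0 -> acc=77 shift=7 [end]
Varint 4: bytes[6:7] = 4D -> value 77 (1 byte(s))
  byte[7]=0xC7 cont=1 payload=0x47=71: acc |= 71<<0 -> acc=71 shift=7
  byte[8]=0x7B cont=0 payload=0x7B=123: acc |= 123<<7 -> acc=15815 shift=14 [end]
Varint 5: bytes[7:9] = C7 7B -> value 15815 (2 byte(s))
  byte[9]=0x81 cont=1 payload=0x01=1: acc |= 1<<0 -> acc=1 shift=7
  byte[10]=0x13 cont=0 payload=0x13=19: acc |= 19<<7 -> acc=2433 shift=14 [end]
Varint 6: bytes[9:11] = 81 13 -> value 2433 (2 byte(s))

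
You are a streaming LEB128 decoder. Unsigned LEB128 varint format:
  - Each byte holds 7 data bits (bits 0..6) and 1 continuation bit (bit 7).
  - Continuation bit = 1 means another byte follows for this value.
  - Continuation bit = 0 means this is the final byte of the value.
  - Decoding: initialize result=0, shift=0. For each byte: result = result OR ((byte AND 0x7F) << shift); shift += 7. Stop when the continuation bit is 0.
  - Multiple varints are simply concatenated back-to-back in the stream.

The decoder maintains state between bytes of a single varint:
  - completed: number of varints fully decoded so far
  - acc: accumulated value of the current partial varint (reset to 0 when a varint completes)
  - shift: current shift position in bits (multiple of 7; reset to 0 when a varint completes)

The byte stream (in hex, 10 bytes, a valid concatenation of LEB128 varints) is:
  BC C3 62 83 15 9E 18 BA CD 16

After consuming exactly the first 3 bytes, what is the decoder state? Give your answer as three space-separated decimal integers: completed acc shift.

Answer: 1 0 0

Derivation:
byte[0]=0xBC cont=1 payload=0x3C: acc |= 60<<0 -> completed=0 acc=60 shift=7
byte[1]=0xC3 cont=1 payload=0x43: acc |= 67<<7 -> completed=0 acc=8636 shift=14
byte[2]=0x62 cont=0 payload=0x62: varint #1 complete (value=1614268); reset -> completed=1 acc=0 shift=0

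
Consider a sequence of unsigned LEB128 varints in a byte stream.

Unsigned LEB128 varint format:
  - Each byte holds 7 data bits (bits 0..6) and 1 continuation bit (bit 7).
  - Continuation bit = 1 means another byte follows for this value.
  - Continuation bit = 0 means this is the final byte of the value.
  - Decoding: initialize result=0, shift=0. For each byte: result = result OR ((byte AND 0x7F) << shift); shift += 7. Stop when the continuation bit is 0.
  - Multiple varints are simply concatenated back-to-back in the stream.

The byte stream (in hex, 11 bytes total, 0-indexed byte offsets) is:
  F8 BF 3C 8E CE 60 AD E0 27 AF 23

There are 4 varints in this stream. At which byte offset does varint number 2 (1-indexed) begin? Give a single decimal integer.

  byte[0]=0xF8 cont=1 payload=0x78=120: acc |= 120<<0 -> acc=120 shift=7
  byte[1]=0xBF cont=1 payload=0x3F=63: acc |= 63<<7 -> acc=8184 shift=14
  byte[2]=0x3C cont=0 payload=0x3C=60: acc |= 60<<14 -> acc=991224 shift=21 [end]
Varint 1: bytes[0:3] = F8 BF 3C -> value 991224 (3 byte(s))
  byte[3]=0x8E cont=1 payload=0x0E=14: acc |= 14<<0 -> acc=14 shift=7
  byte[4]=0xCE cont=1 payload=0x4E=78: acc |= 78<<7 -> acc=9998 shift=14
  byte[5]=0x60 cont=0 payload=0x60=96: acc |= 96<<14 -> acc=1582862 shift=21 [end]
Varint 2: bytes[3:6] = 8E CE 60 -> value 1582862 (3 byte(s))
  byte[6]=0xAD cont=1 payload=0x2D=45: acc |= 45<<0 -> acc=45 shift=7
  byte[7]=0xE0 cont=1 payload=0x60=96: acc |= 96<<7 -> acc=12333 shift=14
  byte[8]=0x27 cont=0 payload=0x27=39: acc |= 39<<14 -> acc=651309 shift=21 [end]
Varint 3: bytes[6:9] = AD E0 27 -> value 651309 (3 byte(s))
  byte[9]=0xAF cont=1 payload=0x2F=47: acc |= 47<<0 -> acc=47 shift=7
  byte[10]=0x23 cont=0 payload=0x23=35: acc |= 35<<7 -> acc=4527 shift=14 [end]
Varint 4: bytes[9:11] = AF 23 -> value 4527 (2 byte(s))

Answer: 3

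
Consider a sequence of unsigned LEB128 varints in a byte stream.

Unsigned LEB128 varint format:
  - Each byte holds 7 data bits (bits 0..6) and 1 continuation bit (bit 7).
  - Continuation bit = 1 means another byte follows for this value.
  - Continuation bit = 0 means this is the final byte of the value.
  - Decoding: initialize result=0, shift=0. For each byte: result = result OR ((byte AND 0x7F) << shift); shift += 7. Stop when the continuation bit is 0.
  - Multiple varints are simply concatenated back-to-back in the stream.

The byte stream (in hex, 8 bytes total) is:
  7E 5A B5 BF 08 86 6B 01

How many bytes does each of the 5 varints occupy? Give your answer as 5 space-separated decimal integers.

  byte[0]=0x7E cont=0 payload=0x7E=126: acc |= 126<<0 -> acc=126 shift=7 [end]
Varint 1: bytes[0:1] = 7E -> value 126 (1 byte(s))
  byte[1]=0x5A cont=0 payload=0x5A=90: acc |= 90<<0 -> acc=90 shift=7 [end]
Varint 2: bytes[1:2] = 5A -> value 90 (1 byte(s))
  byte[2]=0xB5 cont=1 payload=0x35=53: acc |= 53<<0 -> acc=53 shift=7
  byte[3]=0xBF cont=1 payload=0x3F=63: acc |= 63<<7 -> acc=8117 shift=14
  byte[4]=0x08 cont=0 payload=0x08=8: acc |= 8<<14 -> acc=139189 shift=21 [end]
Varint 3: bytes[2:5] = B5 BF 08 -> value 139189 (3 byte(s))
  byte[5]=0x86 cont=1 payload=0x06=6: acc |= 6<<0 -> acc=6 shift=7
  byte[6]=0x6B cont=0 payload=0x6B=107: acc |= 107<<7 -> acc=13702 shift=14 [end]
Varint 4: bytes[5:7] = 86 6B -> value 13702 (2 byte(s))
  byte[7]=0x01 cont=0 payload=0x01=1: acc |= 1<<0 -> acc=1 shift=7 [end]
Varint 5: bytes[7:8] = 01 -> value 1 (1 byte(s))

Answer: 1 1 3 2 1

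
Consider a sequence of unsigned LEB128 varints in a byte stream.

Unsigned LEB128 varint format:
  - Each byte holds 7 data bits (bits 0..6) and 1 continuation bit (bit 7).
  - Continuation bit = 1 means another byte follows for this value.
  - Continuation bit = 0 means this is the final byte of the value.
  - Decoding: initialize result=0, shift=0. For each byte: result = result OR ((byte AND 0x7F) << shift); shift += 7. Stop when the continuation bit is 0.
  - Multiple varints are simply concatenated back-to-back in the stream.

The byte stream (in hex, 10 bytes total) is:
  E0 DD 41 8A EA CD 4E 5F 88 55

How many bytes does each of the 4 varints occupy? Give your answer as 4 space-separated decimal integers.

  byte[0]=0xE0 cont=1 payload=0x60=96: acc |= 96<<0 -> acc=96 shift=7
  byte[1]=0xDD cont=1 payload=0x5D=93: acc |= 93<<7 -> acc=12000 shift=14
  byte[2]=0x41 cont=0 payload=0x41=65: acc |= 65<<14 -> acc=1076960 shift=21 [end]
Varint 1: bytes[0:3] = E0 DD 41 -> value 1076960 (3 byte(s))
  byte[3]=0x8A cont=1 payload=0x0A=10: acc |= 10<<0 -> acc=10 shift=7
  byte[4]=0xEA cont=1 payload=0x6A=106: acc |= 106<<7 -> acc=13578 shift=14
  byte[5]=0xCD cont=1 payload=0x4D=77: acc |= 77<<14 -> acc=1275146 shift=21
  byte[6]=0x4E cont=0 payload=0x4E=78: acc |= 78<<21 -> acc=164853002 shift=28 [end]
Varint 2: bytes[3:7] = 8A EA CD 4E -> value 164853002 (4 byte(s))
  byte[7]=0x5F cont=0 payload=0x5F=95: acc |= 95<<0 -> acc=95 shift=7 [end]
Varint 3: bytes[7:8] = 5F -> value 95 (1 byte(s))
  byte[8]=0x88 cont=1 payload=0x08=8: acc |= 8<<0 -> acc=8 shift=7
  byte[9]=0x55 cont=0 payload=0x55=85: acc |= 85<<7 -> acc=10888 shift=14 [end]
Varint 4: bytes[8:10] = 88 55 -> value 10888 (2 byte(s))

Answer: 3 4 1 2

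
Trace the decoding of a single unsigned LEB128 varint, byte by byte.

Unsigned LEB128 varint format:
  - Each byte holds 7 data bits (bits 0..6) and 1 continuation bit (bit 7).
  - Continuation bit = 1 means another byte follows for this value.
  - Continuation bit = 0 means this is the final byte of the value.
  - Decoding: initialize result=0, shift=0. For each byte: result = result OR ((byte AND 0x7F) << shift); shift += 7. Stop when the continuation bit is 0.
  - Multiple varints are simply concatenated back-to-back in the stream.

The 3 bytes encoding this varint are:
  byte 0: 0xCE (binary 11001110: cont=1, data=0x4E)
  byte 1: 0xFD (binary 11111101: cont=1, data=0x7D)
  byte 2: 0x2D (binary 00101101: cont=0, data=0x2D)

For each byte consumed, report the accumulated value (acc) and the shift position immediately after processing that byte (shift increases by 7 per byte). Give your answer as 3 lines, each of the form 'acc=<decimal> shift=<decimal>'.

byte 0=0xCE: payload=0x4E=78, contrib = 78<<0 = 78; acc -> 78, shift -> 7
byte 1=0xFD: payload=0x7D=125, contrib = 125<<7 = 16000; acc -> 16078, shift -> 14
byte 2=0x2D: payload=0x2D=45, contrib = 45<<14 = 737280; acc -> 753358, shift -> 21

Answer: acc=78 shift=7
acc=16078 shift=14
acc=753358 shift=21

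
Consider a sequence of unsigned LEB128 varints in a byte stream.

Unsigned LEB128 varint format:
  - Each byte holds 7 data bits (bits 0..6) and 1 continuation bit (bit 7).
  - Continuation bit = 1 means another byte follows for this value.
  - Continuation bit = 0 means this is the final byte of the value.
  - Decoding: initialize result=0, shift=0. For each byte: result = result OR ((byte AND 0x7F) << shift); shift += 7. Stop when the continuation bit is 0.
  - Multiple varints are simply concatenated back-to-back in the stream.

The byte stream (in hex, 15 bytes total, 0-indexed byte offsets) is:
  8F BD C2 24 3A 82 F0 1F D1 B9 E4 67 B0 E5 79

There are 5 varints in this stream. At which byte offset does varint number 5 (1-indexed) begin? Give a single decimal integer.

  byte[0]=0x8F cont=1 payload=0x0F=15: acc |= 15<<0 -> acc=15 shift=7
  byte[1]=0xBD cont=1 payload=0x3D=61: acc |= 61<<7 -> acc=7823 shift=14
  byte[2]=0xC2 cont=1 payload=0x42=66: acc |= 66<<14 -> acc=1089167 shift=21
  byte[3]=0x24 cont=0 payload=0x24=36: acc |= 36<<21 -> acc=76586639 shift=28 [end]
Varint 1: bytes[0:4] = 8F BD C2 24 -> value 76586639 (4 byte(s))
  byte[4]=0x3A cont=0 payload=0x3A=58: acc |= 58<<0 -> acc=58 shift=7 [end]
Varint 2: bytes[4:5] = 3A -> value 58 (1 byte(s))
  byte[5]=0x82 cont=1 payload=0x02=2: acc |= 2<<0 -> acc=2 shift=7
  byte[6]=0xF0 cont=1 payload=0x70=112: acc |= 112<<7 -> acc=14338 shift=14
  byte[7]=0x1F cont=0 payload=0x1F=31: acc |= 31<<14 -> acc=522242 shift=21 [end]
Varint 3: bytes[5:8] = 82 F0 1F -> value 522242 (3 byte(s))
  byte[8]=0xD1 cont=1 payload=0x51=81: acc |= 81<<0 -> acc=81 shift=7
  byte[9]=0xB9 cont=1 payload=0x39=57: acc |= 57<<7 -> acc=7377 shift=14
  byte[10]=0xE4 cont=1 payload=0x64=100: acc |= 100<<14 -> acc=1645777 shift=21
  byte[11]=0x67 cont=0 payload=0x67=103: acc |= 103<<21 -> acc=217652433 shift=28 [end]
Varint 4: bytes[8:12] = D1 B9 E4 67 -> value 217652433 (4 byte(s))
  byte[12]=0xB0 cont=1 payload=0x30=48: acc |= 48<<0 -> acc=48 shift=7
  byte[13]=0xE5 cont=1 payload=0x65=101: acc |= 101<<7 -> acc=12976 shift=14
  byte[14]=0x79 cont=0 payload=0x79=121: acc |= 121<<14 -> acc=1995440 shift=21 [end]
Varint 5: bytes[12:15] = B0 E5 79 -> value 1995440 (3 byte(s))

Answer: 12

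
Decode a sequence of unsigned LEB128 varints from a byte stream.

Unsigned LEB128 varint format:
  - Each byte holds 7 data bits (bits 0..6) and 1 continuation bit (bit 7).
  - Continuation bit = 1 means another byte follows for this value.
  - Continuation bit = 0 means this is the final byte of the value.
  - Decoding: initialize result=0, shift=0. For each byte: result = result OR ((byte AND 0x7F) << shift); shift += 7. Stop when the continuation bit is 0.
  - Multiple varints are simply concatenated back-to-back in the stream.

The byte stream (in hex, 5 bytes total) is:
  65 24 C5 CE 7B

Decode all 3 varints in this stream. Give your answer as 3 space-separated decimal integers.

Answer: 101 36 2025285

Derivation:
  byte[0]=0x65 cont=0 payload=0x65=101: acc |= 101<<0 -> acc=101 shift=7 [end]
Varint 1: bytes[0:1] = 65 -> value 101 (1 byte(s))
  byte[1]=0x24 cont=0 payload=0x24=36: acc |= 36<<0 -> acc=36 shift=7 [end]
Varint 2: bytes[1:2] = 24 -> value 36 (1 byte(s))
  byte[2]=0xC5 cont=1 payload=0x45=69: acc |= 69<<0 -> acc=69 shift=7
  byte[3]=0xCE cont=1 payload=0x4E=78: acc |= 78<<7 -> acc=10053 shift=14
  byte[4]=0x7B cont=0 payload=0x7B=123: acc |= 123<<14 -> acc=2025285 shift=21 [end]
Varint 3: bytes[2:5] = C5 CE 7B -> value 2025285 (3 byte(s))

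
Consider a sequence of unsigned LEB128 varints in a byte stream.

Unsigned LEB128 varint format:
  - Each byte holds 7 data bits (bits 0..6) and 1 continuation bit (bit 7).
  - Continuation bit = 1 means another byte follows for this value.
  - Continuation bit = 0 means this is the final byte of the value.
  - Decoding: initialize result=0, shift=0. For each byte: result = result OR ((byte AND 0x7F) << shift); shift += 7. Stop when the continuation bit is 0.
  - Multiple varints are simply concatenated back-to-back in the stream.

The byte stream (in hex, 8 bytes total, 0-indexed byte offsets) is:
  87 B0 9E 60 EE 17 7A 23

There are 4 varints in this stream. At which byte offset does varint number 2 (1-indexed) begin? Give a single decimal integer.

  byte[0]=0x87 cont=1 payload=0x07=7: acc |= 7<<0 -> acc=7 shift=7
  byte[1]=0xB0 cont=1 payload=0x30=48: acc |= 48<<7 -> acc=6151 shift=14
  byte[2]=0x9E cont=1 payload=0x1E=30: acc |= 30<<14 -> acc=497671 shift=21
  byte[3]=0x60 cont=0 payload=0x60=96: acc |= 96<<21 -> acc=201824263 shift=28 [end]
Varint 1: bytes[0:4] = 87 B0 9E 60 -> value 201824263 (4 byte(s))
  byte[4]=0xEE cont=1 payload=0x6E=110: acc |= 110<<0 -> acc=110 shift=7
  byte[5]=0x17 cont=0 payload=0x17=23: acc |= 23<<7 -> acc=3054 shift=14 [end]
Varint 2: bytes[4:6] = EE 17 -> value 3054 (2 byte(s))
  byte[6]=0x7A cont=0 payload=0x7A=122: acc |= 122<<0 -> acc=122 shift=7 [end]
Varint 3: bytes[6:7] = 7A -> value 122 (1 byte(s))
  byte[7]=0x23 cont=0 payload=0x23=35: acc |= 35<<0 -> acc=35 shift=7 [end]
Varint 4: bytes[7:8] = 23 -> value 35 (1 byte(s))

Answer: 4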